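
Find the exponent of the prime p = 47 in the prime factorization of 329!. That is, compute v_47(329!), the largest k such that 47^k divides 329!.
v_47(329!) = 7

Legendre's formula: v_p(n!) = Σ_{k ≥ 1} ⌊n / p^k⌋. For p = 47, n = 329, the terms are:
  ⌊329/47^1⌋ = ⌊329/47⌋ = 7
(the next term ⌊329/47^2⌋ = 0, terminating the sum). Summing: v_47(329!) = 7 = 7.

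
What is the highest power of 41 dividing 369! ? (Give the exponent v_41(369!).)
v_41(369!) = 9

Legendre's formula: v_p(n!) = Σ_{k ≥ 1} ⌊n / p^k⌋. For p = 41, n = 369, the terms are:
  ⌊369/41^1⌋ = ⌊369/41⌋ = 9
(the next term ⌊369/41^2⌋ = 0, terminating the sum). Summing: v_41(369!) = 9 = 9.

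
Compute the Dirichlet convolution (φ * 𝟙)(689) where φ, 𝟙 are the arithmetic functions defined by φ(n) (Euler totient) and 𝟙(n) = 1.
(φ * 𝟙)(689) = 689

Divisors of 689: [1, 13, 53, 689]. For each d | 689:
  d = 1: φ(1) · 𝟙(689/1) = 1 · 1 = 1
  d = 13: φ(13) · 𝟙(689/13) = 12 · 1 = 12
  d = 53: φ(53) · 𝟙(689/53) = 52 · 1 = 52
  d = 689: φ(689) · 𝟙(689/689) = 624 · 1 = 624
Summing: (φ * 𝟙)(689) = 1 + 12 + 52 + 624 = 689.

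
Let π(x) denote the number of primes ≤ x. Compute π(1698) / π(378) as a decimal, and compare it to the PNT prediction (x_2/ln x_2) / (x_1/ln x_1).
π(1698)/π(378) = 265/74 ≈ 3.5811;  PNT prediction ≈ 3.5847.

π(378) = 74 and π(1698) = 265, so π(1698)/π(378) ≈ 3.5811. The PNT-predicted ratio is (1698/ln(1698)) / (378/ln(378)) ≈ 3.5847. The two agree to within a few percent, as expected.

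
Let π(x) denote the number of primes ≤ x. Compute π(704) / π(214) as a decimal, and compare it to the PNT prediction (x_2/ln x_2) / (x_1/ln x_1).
π(704)/π(214) = 126/47 ≈ 2.6809;  PNT prediction ≈ 2.6923.

π(214) = 47 and π(704) = 126, so π(704)/π(214) ≈ 2.6809. The PNT-predicted ratio is (704/ln(704)) / (214/ln(214)) ≈ 2.6923. The two agree to within a few percent, as expected.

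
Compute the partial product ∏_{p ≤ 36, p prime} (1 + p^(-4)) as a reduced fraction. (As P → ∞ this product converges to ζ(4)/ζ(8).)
∏ = 377183486665353545574471751056805902016576/349915921480385530721123181536044923530625

The primes p ≤ 36 are [2, 3, 5, 7, 11, 13, 17, 19, 23, 29, 31]. For each, (1 + 1/p^4) = (p^4 + 1)/p^4. Multiplying these fractions over p ∈ [2, 3, 5, 7, 11, 13, 17, 19, 23, 29, 31] gives 377183486665353545574471751056805902016576/349915921480385530721123181536044923530625. (In the limit P → ∞ this tends to ζ(4)/ζ(8).)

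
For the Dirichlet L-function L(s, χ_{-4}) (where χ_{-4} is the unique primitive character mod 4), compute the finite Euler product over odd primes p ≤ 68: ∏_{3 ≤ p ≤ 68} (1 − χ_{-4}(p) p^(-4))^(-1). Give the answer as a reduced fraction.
∏ = 1651066280281380138536686837541579766361280941939967829361597654494040671703/1669523570694536178861740034086625672835197425049896317943747132528787456000

The odd primes p ≤ 68 are [3, 5, 7, 11, 13, 17, 19, 23, 29, 31, 37, 41, 43, 47, 53, 59, 61, 67]. For each, χ(p) = 1 if p ≡ 1 mod 4, χ(p) = −1 if p ≡ 3 mod 4. Taking (1 − χ(p)/p^4)^(-1) = p^4/(p^4 − χ(p)): (1 − (-1)/3^4)^(-1) · (1 − (1)/5^4)^(-1) · (1 − (-1)/7^4)^(-1) · (1 − (-1)/11^4)^(-1) · (1 − (1)/13^4)^(-1) · (1 − (1)/17^4)^(-1) · (1 − (-1)/19^4)^(-1) · (1 − (-1)/23^4)^(-1) · (1 − (1)/29^4)^(-1) · (1 − (-1)/31^4)^(-1) · (1 − (1)/37^4)^(-1) · (1 − (1)/41^4)^(-1) · (1 − (-1)/43^4)^(-1) · (1 − (-1)/47^4)^(-1) · (1 − (1)/53^4)^(-1) · (1 − (-1)/59^4)^(-1) · (1 − (1)/61^4)^(-1) · (1 − (-1)/67^4)^(-1) = 1651066280281380138536686837541579766361280941939967829361597654494040671703/1669523570694536178861740034086625672835197425049896317943747132528787456000.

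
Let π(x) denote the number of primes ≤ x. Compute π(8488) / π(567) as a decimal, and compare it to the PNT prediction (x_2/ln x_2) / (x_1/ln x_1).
π(8488)/π(567) = 1059/103 ≈ 10.2816;  PNT prediction ≈ 10.4920.

π(567) = 103 and π(8488) = 1059, so π(8488)/π(567) ≈ 10.2816. The PNT-predicted ratio is (8488/ln(8488)) / (567/ln(567)) ≈ 10.4920. The two agree to within a few percent, as expected.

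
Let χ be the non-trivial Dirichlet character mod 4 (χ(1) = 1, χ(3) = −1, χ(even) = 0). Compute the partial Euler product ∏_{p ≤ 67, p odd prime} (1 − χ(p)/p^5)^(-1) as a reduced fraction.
∏ = 37979204647637350516760877329690181347337250286656304892593349955377546774080367593893487696930042429/38125690090169221251718118687086971940856605396725095947148046662410194981822835725803035469807616000

The odd primes p ≤ 67 are [3, 5, 7, 11, 13, 17, 19, 23, 29, 31, 37, 41, 43, 47, 53, 59, 61, 67]. For each, χ(p) = 1 if p ≡ 1 mod 4, χ(p) = −1 if p ≡ 3 mod 4. Taking (1 − χ(p)/p^5)^(-1) = p^5/(p^5 − χ(p)): (1 − (-1)/3^5)^(-1) · (1 − (1)/5^5)^(-1) · (1 − (-1)/7^5)^(-1) · (1 − (-1)/11^5)^(-1) · (1 − (1)/13^5)^(-1) · (1 − (1)/17^5)^(-1) · (1 − (-1)/19^5)^(-1) · (1 − (-1)/23^5)^(-1) · (1 − (1)/29^5)^(-1) · (1 − (-1)/31^5)^(-1) · (1 − (1)/37^5)^(-1) · (1 − (1)/41^5)^(-1) · (1 − (-1)/43^5)^(-1) · (1 − (-1)/47^5)^(-1) · (1 − (1)/53^5)^(-1) · (1 − (-1)/59^5)^(-1) · (1 − (1)/61^5)^(-1) · (1 − (-1)/67^5)^(-1) = 37979204647637350516760877329690181347337250286656304892593349955377546774080367593893487696930042429/38125690090169221251718118687086971940856605396725095947148046662410194981822835725803035469807616000.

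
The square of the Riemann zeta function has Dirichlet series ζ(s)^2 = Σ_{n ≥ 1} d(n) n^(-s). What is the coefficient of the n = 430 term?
d(430) = 8

ζ(s)^2 = (Σ 1/m^s)(Σ 1/k^s). The coefficient of 1/n^s in the product is the number of ordered pairs (m, k) with mk = n, which equals d(n). For n = 430, divisors are [1, 2, 5, 10, 43, 86, 215, 430], so d(430) = 8.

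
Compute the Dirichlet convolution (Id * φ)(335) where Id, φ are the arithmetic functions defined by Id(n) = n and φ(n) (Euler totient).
(Id * φ)(335) = 1197

Divisors of 335: [1, 5, 67, 335]. For each d | 335:
  d = 1: Id(1) · φ(335/1) = 1 · 264 = 264
  d = 5: Id(5) · φ(335/5) = 5 · 66 = 330
  d = 67: Id(67) · φ(335/67) = 67 · 4 = 268
  d = 335: Id(335) · φ(335/335) = 335 · 1 = 335
Summing: (Id * φ)(335) = 264 + 330 + 268 + 335 = 1197.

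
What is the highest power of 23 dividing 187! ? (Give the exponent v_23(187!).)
v_23(187!) = 8

Legendre's formula: v_p(n!) = Σ_{k ≥ 1} ⌊n / p^k⌋. For p = 23, n = 187, the terms are:
  ⌊187/23^1⌋ = ⌊187/23⌋ = 8
(the next term ⌊187/23^2⌋ = 0, terminating the sum). Summing: v_23(187!) = 8 = 8.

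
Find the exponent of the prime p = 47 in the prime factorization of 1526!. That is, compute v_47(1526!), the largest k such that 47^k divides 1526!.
v_47(1526!) = 32

Legendre's formula: v_p(n!) = Σ_{k ≥ 1} ⌊n / p^k⌋. For p = 47, n = 1526, the terms are:
  ⌊1526/47^1⌋ = ⌊1526/47⌋ = 32
(the next term ⌊1526/47^2⌋ = 0, terminating the sum). Summing: v_47(1526!) = 32 = 32.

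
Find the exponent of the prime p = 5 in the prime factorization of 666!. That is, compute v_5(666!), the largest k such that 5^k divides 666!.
v_5(666!) = 165

Legendre's formula: v_p(n!) = Σ_{k ≥ 1} ⌊n / p^k⌋. For p = 5, n = 666, the terms are:
  ⌊666/5^1⌋ = ⌊666/5⌋ = 133
  ⌊666/5^2⌋ = ⌊666/25⌋ = 26
  ⌊666/5^3⌋ = ⌊666/125⌋ = 5
  ⌊666/5^4⌋ = ⌊666/625⌋ = 1
(the next term ⌊666/5^5⌋ = 0, terminating the sum). Summing: v_5(666!) = 133 + 26 + 5 + 1 = 165.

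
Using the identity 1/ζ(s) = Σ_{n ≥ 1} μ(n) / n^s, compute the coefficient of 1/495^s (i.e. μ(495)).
μ(495) = 0

Factor n = 495 = 3^2 · 5 · 11. μ(n) = 0 if any exponent ≥ 2 (not squarefree); otherwise μ(n) = (−1)^{ω(n)} where ω(n) is the number of distinct prime factors. Applying: μ(495) = 0.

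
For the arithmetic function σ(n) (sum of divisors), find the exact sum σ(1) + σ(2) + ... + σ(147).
Σ_{n ≤ 147} σ(n) = 17816

Compute σ(n) for each 1 ≤ n ≤ 147: σ(1) = 1, σ(2) = 3, σ(3) = 4, σ(4) = 7, σ(5) = 6, σ(6) = 12, σ(7) = 8, σ(8) = 15, σ(9) = 13, σ(10) = 18, σ(11) = 12, σ(12) = 28, σ(13) = 14, σ(14) = 24, σ(15) = 24, σ(16) = 31, σ(17) = 18, σ(18) = 39, σ(19) = 20, σ(20) = 42, σ(21) = 32, σ(22) = 36, σ(23) = 24, σ(24) = 60, σ(25) = 31, σ(26) = 42, σ(27) = 40, σ(28) = 56, σ(29) = 30, σ(30) = 72, σ(31) = 32, σ(32) = 63, σ(33) = 48, σ(34) = 54, σ(35) = 48, σ(36) = 91, σ(37) = 38, σ(38) = 60, σ(39) = 56, σ(40) = 90, σ(41) = 42, σ(42) = 96, σ(43) = 44, σ(44) = 84, σ(45) = 78, σ(46) = 72, σ(47) = 48, σ(48) = 124, σ(49) = 57, σ(50) = 93, σ(51) = 72, σ(52) = 98, σ(53) = 54, σ(54) = 120, σ(55) = 72, σ(56) = 120, σ(57) = 80, σ(58) = 90, σ(59) = 60, σ(60) = 168, σ(61) = 62, σ(62) = 96, σ(63) = 104, σ(64) = 127, σ(65) = 84, σ(66) = 144, σ(67) = 68, σ(68) = 126, σ(69) = 96, σ(70) = 144, σ(71) = 72, σ(72) = 195, σ(73) = 74, σ(74) = 114, σ(75) = 124, σ(76) = 140, σ(77) = 96, σ(78) = 168, σ(79) = 80, σ(80) = 186, σ(81) = 121, σ(82) = 126, σ(83) = 84, σ(84) = 224, σ(85) = 108, σ(86) = 132, σ(87) = 120, σ(88) = 180, σ(89) = 90, σ(90) = 234, σ(91) = 112, σ(92) = 168, σ(93) = 128, σ(94) = 144, σ(95) = 120, σ(96) = 252, σ(97) = 98, σ(98) = 171, σ(99) = 156, σ(100) = 217, σ(101) = 102, σ(102) = 216, σ(103) = 104, σ(104) = 210, σ(105) = 192, σ(106) = 162, σ(107) = 108, σ(108) = 280, σ(109) = 110, σ(110) = 216, σ(111) = 152, σ(112) = 248, σ(113) = 114, σ(114) = 240, σ(115) = 144, σ(116) = 210, σ(117) = 182, σ(118) = 180, σ(119) = 144, σ(120) = 360, σ(121) = 133, σ(122) = 186, σ(123) = 168, σ(124) = 224, σ(125) = 156, σ(126) = 312, σ(127) = 128, σ(128) = 255, σ(129) = 176, σ(130) = 252, σ(131) = 132, σ(132) = 336, σ(133) = 160, σ(134) = 204, σ(135) = 240, σ(136) = 270, σ(137) = 138, σ(138) = 288, σ(139) = 140, σ(140) = 336, σ(141) = 192, σ(142) = 216, σ(143) = 168, σ(144) = 403, σ(145) = 180, σ(146) = 222, σ(147) = 228. Summing all 147 values: 17816. (Average order: Σ_{n ≤ x} σ(n) ~ (π²/12) x². For x = 147, (π²/12)·147² ≈ 17772.69.)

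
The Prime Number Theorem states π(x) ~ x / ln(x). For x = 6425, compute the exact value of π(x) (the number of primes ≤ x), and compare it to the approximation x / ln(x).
π(6425) = 835;  x/ln(x) ≈ 732.78;  relative error ≈ 12.24%.

Directly count primes up to 6425: π(6425) = 835. The PNT approximation gives 6425/ln(6425) ≈ 6425/8.76795 ≈ 732.78. Relative error (π(x) − x/ln(x)) / π(x) ≈ 12.24%; the approximation is known to undercount slightly (Li(x) is a better estimate).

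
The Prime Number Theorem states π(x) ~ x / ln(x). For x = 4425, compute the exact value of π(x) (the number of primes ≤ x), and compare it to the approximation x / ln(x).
π(4425) = 602;  x/ln(x) ≈ 527.10;  relative error ≈ 12.44%.

Directly count primes up to 4425: π(4425) = 602. The PNT approximation gives 4425/ln(4425) ≈ 4425/8.39503 ≈ 527.10. Relative error (π(x) − x/ln(x)) / π(x) ≈ 12.44%; the approximation is known to undercount slightly (Li(x) is a better estimate).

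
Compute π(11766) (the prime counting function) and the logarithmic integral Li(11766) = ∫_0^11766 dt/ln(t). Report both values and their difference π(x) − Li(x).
π(11766) = 1409;  Li(11766) ≈ 1436.16;  π(x) − Li(x) ≈ -27.16.

Direct count of primes ≤ 11766 gives π(11766) = 1409. Numerical evaluation of the logarithmic integral gives Li(11766) ≈ 1436.16. The difference π(x) − Li(x) ≈ -27.16 is typically negative for small/moderate x (Li(x) overestimates), though Littlewood's theorem shows this sign changes infinitely often.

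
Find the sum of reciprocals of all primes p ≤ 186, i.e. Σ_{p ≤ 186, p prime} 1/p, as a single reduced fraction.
Σ 1/p = 10408867916382550633331528920459565913027063402071390584941986323453055203/5397346292805549782720214077673687806275517530364350655459511599582614290

π(186) = 42, so the primes ≤ 186 are [2, 3, 5, 7, 11, 13, 17, 19, 23, 29, 31, 37, 41, 43, 47, 53, 59, 61, 67, 71, 73, 79, 83, 89, 97, 101, 103, 107, 109, 113, 127, 131, 137, 139, 149, 151, 157, 163, 167, 173, 179, 181]. Summing 1/p over these primes: 10408867916382550633331528920459565913027063402071390584941986323453055203/5397346292805549782720214077673687806275517530364350655459511599582614290 ≈ 1.9285. Mertens estimate ln ln(186) + 0.2615 ≈ 1.9151.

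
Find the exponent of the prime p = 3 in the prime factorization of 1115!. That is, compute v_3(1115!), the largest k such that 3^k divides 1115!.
v_3(1115!) = 553

Legendre's formula: v_p(n!) = Σ_{k ≥ 1} ⌊n / p^k⌋. For p = 3, n = 1115, the terms are:
  ⌊1115/3^1⌋ = ⌊1115/3⌋ = 371
  ⌊1115/3^2⌋ = ⌊1115/9⌋ = 123
  ⌊1115/3^3⌋ = ⌊1115/27⌋ = 41
  ⌊1115/3^4⌋ = ⌊1115/81⌋ = 13
  ⌊1115/3^5⌋ = ⌊1115/243⌋ = 4
  ⌊1115/3^6⌋ = ⌊1115/729⌋ = 1
(the next term ⌊1115/3^7⌋ = 0, terminating the sum). Summing: v_3(1115!) = 371 + 123 + 41 + 13 + 4 + 1 = 553.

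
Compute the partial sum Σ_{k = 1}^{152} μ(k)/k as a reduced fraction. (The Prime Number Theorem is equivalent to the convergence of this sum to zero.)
Σ μ(k)/k = 498553581288971583508015817946071430122138094746515981177/75106511663943725776296745409664000450228387787452181363970

Values of μ(k) for 1 ≤ k ≤ 152: μ(1) = 1, μ(2) = -1, μ(3) = -1, μ(5) = -1, μ(6) = 1, μ(7) = -1, μ(10) = 1, μ(11) = -1, μ(13) = -1, μ(14) = 1, μ(15) = 1, μ(17) = -1, μ(19) = -1, μ(21) = 1, μ(22) = 1, μ(23) = -1, μ(26) = 1, μ(29) = -1, μ(30) = -1, μ(31) = -1, μ(33) = 1, μ(34) = 1, μ(35) = 1, μ(37) = -1, μ(38) = 1, μ(39) = 1, μ(41) = -1, μ(42) = -1, μ(43) = -1, μ(46) = 1, μ(47) = -1, μ(51) = 1, μ(53) = -1, μ(55) = 1, μ(57) = 1, μ(58) = 1, μ(59) = -1, μ(61) = -1, μ(62) = 1, μ(65) = 1, μ(66) = -1, μ(67) = -1, μ(69) = 1, μ(70) = -1, μ(71) = -1, μ(73) = -1, μ(74) = 1, μ(77) = 1, μ(78) = -1, μ(79) = -1, μ(82) = 1, μ(83) = -1, μ(85) = 1, μ(86) = 1, μ(87) = 1, μ(89) = -1, μ(91) = 1, μ(93) = 1, μ(94) = 1, μ(95) = 1, μ(97) = -1, μ(101) = -1, μ(102) = -1, μ(103) = -1, μ(105) = -1, μ(106) = 1, μ(107) = -1, μ(109) = -1, μ(110) = -1, μ(111) = 1, μ(113) = -1, μ(114) = -1, μ(115) = 1, μ(118) = 1, μ(119) = 1, μ(122) = 1, μ(123) = 1, μ(127) = -1, μ(129) = 1, μ(130) = -1, μ(131) = -1, μ(133) = 1, μ(134) = 1, μ(137) = -1, μ(138) = -1, μ(139) = -1, μ(141) = 1, μ(142) = 1, μ(143) = 1, μ(145) = 1, μ(146) = 1, μ(149) = -1, μ(151) = -1, with μ = 0 on non-squarefree integers. Summing μ(k)/k for k where μ(k) ≠ 0 gives 498553581288971583508015817946071430122138094746515981177/75106511663943725776296745409664000450228387787452181363970 ≈ 0.0066. (PNT ⟺ this sum → 0 as n → ∞.)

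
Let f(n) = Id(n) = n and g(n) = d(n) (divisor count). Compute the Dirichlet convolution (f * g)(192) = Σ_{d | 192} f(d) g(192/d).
(Id * d)(192) = 1235

Divisors of 192: [1, 2, 3, 4, 6, 8, 12, 16, 24, 32, 48, 64, 96, 192]. For each d | 192:
  d = 1: Id(1) · d(192/1) = 1 · 14 = 14
  d = 2: Id(2) · d(192/2) = 2 · 12 = 24
  d = 3: Id(3) · d(192/3) = 3 · 7 = 21
  d = 4: Id(4) · d(192/4) = 4 · 10 = 40
  d = 6: Id(6) · d(192/6) = 6 · 6 = 36
  d = 8: Id(8) · d(192/8) = 8 · 8 = 64
  d = 12: Id(12) · d(192/12) = 12 · 5 = 60
  d = 16: Id(16) · d(192/16) = 16 · 6 = 96
  d = 24: Id(24) · d(192/24) = 24 · 4 = 96
  d = 32: Id(32) · d(192/32) = 32 · 4 = 128
  d = 48: Id(48) · d(192/48) = 48 · 3 = 144
  d = 64: Id(64) · d(192/64) = 64 · 2 = 128
  d = 96: Id(96) · d(192/96) = 96 · 2 = 192
  d = 192: Id(192) · d(192/192) = 192 · 1 = 192
Summing: (Id * d)(192) = 14 + 24 + 21 + 40 + 36 + 64 + 60 + 96 + 96 + 128 + 144 + 128 + 192 + 192 = 1235.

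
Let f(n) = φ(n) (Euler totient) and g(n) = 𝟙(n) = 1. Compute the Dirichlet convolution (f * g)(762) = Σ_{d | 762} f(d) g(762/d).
(φ * 𝟙)(762) = 762

Divisors of 762: [1, 2, 3, 6, 127, 254, 381, 762]. For each d | 762:
  d = 1: φ(1) · 𝟙(762/1) = 1 · 1 = 1
  d = 2: φ(2) · 𝟙(762/2) = 1 · 1 = 1
  d = 3: φ(3) · 𝟙(762/3) = 2 · 1 = 2
  d = 6: φ(6) · 𝟙(762/6) = 2 · 1 = 2
  d = 127: φ(127) · 𝟙(762/127) = 126 · 1 = 126
  d = 254: φ(254) · 𝟙(762/254) = 126 · 1 = 126
  d = 381: φ(381) · 𝟙(762/381) = 252 · 1 = 252
  d = 762: φ(762) · 𝟙(762/762) = 252 · 1 = 252
Summing: (φ * 𝟙)(762) = 1 + 1 + 2 + 2 + 126 + 126 + 252 + 252 = 762.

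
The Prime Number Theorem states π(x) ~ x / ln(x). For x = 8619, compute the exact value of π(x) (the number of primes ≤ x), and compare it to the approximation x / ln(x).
π(8619) = 1072;  x/ln(x) ≈ 951.14;  relative error ≈ 11.27%.

Directly count primes up to 8619: π(8619) = 1072. The PNT approximation gives 8619/ln(8619) ≈ 8619/9.06172 ≈ 951.14. Relative error (π(x) − x/ln(x)) / π(x) ≈ 11.27%; the approximation is known to undercount slightly (Li(x) is a better estimate).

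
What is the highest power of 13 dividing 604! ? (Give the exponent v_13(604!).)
v_13(604!) = 49

Legendre's formula: v_p(n!) = Σ_{k ≥ 1} ⌊n / p^k⌋. For p = 13, n = 604, the terms are:
  ⌊604/13^1⌋ = ⌊604/13⌋ = 46
  ⌊604/13^2⌋ = ⌊604/169⌋ = 3
(the next term ⌊604/13^3⌋ = 0, terminating the sum). Summing: v_13(604!) = 46 + 3 = 49.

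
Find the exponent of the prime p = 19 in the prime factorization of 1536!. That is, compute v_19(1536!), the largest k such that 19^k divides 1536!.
v_19(1536!) = 84

Legendre's formula: v_p(n!) = Σ_{k ≥ 1} ⌊n / p^k⌋. For p = 19, n = 1536, the terms are:
  ⌊1536/19^1⌋ = ⌊1536/19⌋ = 80
  ⌊1536/19^2⌋ = ⌊1536/361⌋ = 4
(the next term ⌊1536/19^3⌋ = 0, terminating the sum). Summing: v_19(1536!) = 80 + 4 = 84.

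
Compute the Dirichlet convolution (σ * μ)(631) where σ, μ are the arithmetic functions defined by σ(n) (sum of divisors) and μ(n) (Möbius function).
(σ * μ)(631) = 631

Divisors of 631: [1, 631]. For each d | 631:
  d = 1: σ(1) · μ(631/1) = 1 · -1 = -1
  d = 631: σ(631) · μ(631/631) = 632 · 1 = 632
Summing: (σ * μ)(631) = -1 + 632 = 631.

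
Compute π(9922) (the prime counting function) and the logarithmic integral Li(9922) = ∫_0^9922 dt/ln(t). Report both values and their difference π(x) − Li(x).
π(9922) = 1222;  Li(9922) ≈ 1237.66;  π(x) − Li(x) ≈ -15.66.

Direct count of primes ≤ 9922 gives π(9922) = 1222. Numerical evaluation of the logarithmic integral gives Li(9922) ≈ 1237.66. The difference π(x) − Li(x) ≈ -15.66 is typically negative for small/moderate x (Li(x) overestimates), though Littlewood's theorem shows this sign changes infinitely often.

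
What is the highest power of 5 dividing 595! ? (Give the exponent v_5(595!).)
v_5(595!) = 146

Legendre's formula: v_p(n!) = Σ_{k ≥ 1} ⌊n / p^k⌋. For p = 5, n = 595, the terms are:
  ⌊595/5^1⌋ = ⌊595/5⌋ = 119
  ⌊595/5^2⌋ = ⌊595/25⌋ = 23
  ⌊595/5^3⌋ = ⌊595/125⌋ = 4
(the next term ⌊595/5^4⌋ = 0, terminating the sum). Summing: v_5(595!) = 119 + 23 + 4 = 146.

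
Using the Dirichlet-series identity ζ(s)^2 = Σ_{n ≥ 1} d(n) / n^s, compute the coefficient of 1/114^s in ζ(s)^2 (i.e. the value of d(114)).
d(114) = 8

ζ(s)^2 = (Σ 1/m^s)(Σ 1/k^s). The coefficient of 1/n^s in the product is the number of ordered pairs (m, k) with mk = n, which equals d(n). For n = 114, divisors are [1, 2, 3, 6, 19, 38, 57, 114], so d(114) = 8.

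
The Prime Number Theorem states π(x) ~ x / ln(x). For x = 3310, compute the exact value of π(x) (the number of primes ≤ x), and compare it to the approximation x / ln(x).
π(3310) = 465;  x/ln(x) ≈ 408.40;  relative error ≈ 12.17%.

Directly count primes up to 3310: π(3310) = 465. The PNT approximation gives 3310/ln(3310) ≈ 3310/8.10470 ≈ 408.40. Relative error (π(x) − x/ln(x)) / π(x) ≈ 12.17%; the approximation is known to undercount slightly (Li(x) is a better estimate).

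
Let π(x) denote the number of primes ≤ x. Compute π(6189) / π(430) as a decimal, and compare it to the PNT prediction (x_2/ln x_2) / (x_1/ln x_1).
π(6189)/π(430) = 804/82 ≈ 9.8049;  PNT prediction ≈ 9.9967.

π(430) = 82 and π(6189) = 804, so π(6189)/π(430) ≈ 9.8049. The PNT-predicted ratio is (6189/ln(6189)) / (430/ln(430)) ≈ 9.9967. The two agree to within a few percent, as expected.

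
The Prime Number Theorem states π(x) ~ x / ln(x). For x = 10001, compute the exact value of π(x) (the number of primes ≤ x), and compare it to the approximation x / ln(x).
π(10001) = 1229;  x/ln(x) ≈ 1085.83;  relative error ≈ 11.65%.

Directly count primes up to 10001: π(10001) = 1229. The PNT approximation gives 10001/ln(10001) ≈ 10001/9.21044 ≈ 1085.83. Relative error (π(x) − x/ln(x)) / π(x) ≈ 11.65%; the approximation is known to undercount slightly (Li(x) is a better estimate).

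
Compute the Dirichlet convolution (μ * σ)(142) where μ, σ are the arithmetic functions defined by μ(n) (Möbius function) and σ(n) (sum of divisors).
(μ * σ)(142) = 142

Divisors of 142: [1, 2, 71, 142]. For each d | 142:
  d = 1: μ(1) · σ(142/1) = 1 · 216 = 216
  d = 2: μ(2) · σ(142/2) = -1 · 72 = -72
  d = 71: μ(71) · σ(142/71) = -1 · 3 = -3
  d = 142: μ(142) · σ(142/142) = 1 · 1 = 1
Summing: (μ * σ)(142) = 216 + -72 + -3 + 1 = 142.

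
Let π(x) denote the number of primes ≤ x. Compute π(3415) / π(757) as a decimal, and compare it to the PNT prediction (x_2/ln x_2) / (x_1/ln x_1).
π(3415)/π(757) = 480/134 ≈ 3.5821;  PNT prediction ≈ 3.6759.

π(757) = 134 and π(3415) = 480, so π(3415)/π(757) ≈ 3.5821. The PNT-predicted ratio is (3415/ln(3415)) / (757/ln(757)) ≈ 3.6759. The two agree to within a few percent, as expected.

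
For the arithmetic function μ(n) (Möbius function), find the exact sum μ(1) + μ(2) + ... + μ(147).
Σ_{n ≤ 147} μ(n) = 1

Compute μ(n) for each 1 ≤ n ≤ 147: μ(1) = 1, μ(2) = -1, μ(3) = -1, μ(4) = 0, μ(5) = -1, μ(6) = 1, μ(7) = -1, μ(8) = 0, μ(9) = 0, μ(10) = 1, μ(11) = -1, μ(12) = 0, μ(13) = -1, μ(14) = 1, μ(15) = 1, μ(16) = 0, μ(17) = -1, μ(18) = 0, μ(19) = -1, μ(20) = 0, μ(21) = 1, μ(22) = 1, μ(23) = -1, μ(24) = 0, μ(25) = 0, μ(26) = 1, μ(27) = 0, μ(28) = 0, μ(29) = -1, μ(30) = -1, μ(31) = -1, μ(32) = 0, μ(33) = 1, μ(34) = 1, μ(35) = 1, μ(36) = 0, μ(37) = -1, μ(38) = 1, μ(39) = 1, μ(40) = 0, μ(41) = -1, μ(42) = -1, μ(43) = -1, μ(44) = 0, μ(45) = 0, μ(46) = 1, μ(47) = -1, μ(48) = 0, μ(49) = 0, μ(50) = 0, μ(51) = 1, μ(52) = 0, μ(53) = -1, μ(54) = 0, μ(55) = 1, μ(56) = 0, μ(57) = 1, μ(58) = 1, μ(59) = -1, μ(60) = 0, μ(61) = -1, μ(62) = 1, μ(63) = 0, μ(64) = 0, μ(65) = 1, μ(66) = -1, μ(67) = -1, μ(68) = 0, μ(69) = 1, μ(70) = -1, μ(71) = -1, μ(72) = 0, μ(73) = -1, μ(74) = 1, μ(75) = 0, μ(76) = 0, μ(77) = 1, μ(78) = -1, μ(79) = -1, μ(80) = 0, μ(81) = 0, μ(82) = 1, μ(83) = -1, μ(84) = 0, μ(85) = 1, μ(86) = 1, μ(87) = 1, μ(88) = 0, μ(89) = -1, μ(90) = 0, μ(91) = 1, μ(92) = 0, μ(93) = 1, μ(94) = 1, μ(95) = 1, μ(96) = 0, μ(97) = -1, μ(98) = 0, μ(99) = 0, μ(100) = 0, μ(101) = -1, μ(102) = -1, μ(103) = -1, μ(104) = 0, μ(105) = -1, μ(106) = 1, μ(107) = -1, μ(108) = 0, μ(109) = -1, μ(110) = -1, μ(111) = 1, μ(112) = 0, μ(113) = -1, μ(114) = -1, μ(115) = 1, μ(116) = 0, μ(117) = 0, μ(118) = 1, μ(119) = 1, μ(120) = 0, μ(121) = 0, μ(122) = 1, μ(123) = 1, μ(124) = 0, μ(125) = 0, μ(126) = 0, μ(127) = -1, μ(128) = 0, μ(129) = 1, μ(130) = -1, μ(131) = -1, μ(132) = 0, μ(133) = 1, μ(134) = 1, μ(135) = 0, μ(136) = 0, μ(137) = -1, μ(138) = -1, μ(139) = -1, μ(140) = 0, μ(141) = 1, μ(142) = 1, μ(143) = 1, μ(144) = 0, μ(145) = 1, μ(146) = 1, μ(147) = 0. Summing all 147 values: 1. (Mertens function M(x) = Σ_{n ≤ x} μ(n); on average M(x) should be small (PNT ⟺ M(x) = o(x)).)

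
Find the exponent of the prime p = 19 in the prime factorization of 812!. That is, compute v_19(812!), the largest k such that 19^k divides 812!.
v_19(812!) = 44

Legendre's formula: v_p(n!) = Σ_{k ≥ 1} ⌊n / p^k⌋. For p = 19, n = 812, the terms are:
  ⌊812/19^1⌋ = ⌊812/19⌋ = 42
  ⌊812/19^2⌋ = ⌊812/361⌋ = 2
(the next term ⌊812/19^3⌋ = 0, terminating the sum). Summing: v_19(812!) = 42 + 2 = 44.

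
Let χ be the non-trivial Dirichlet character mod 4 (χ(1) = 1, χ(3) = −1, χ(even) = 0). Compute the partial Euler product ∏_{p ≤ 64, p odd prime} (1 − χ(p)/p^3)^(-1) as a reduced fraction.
∏ = 126115667482028600084463789626710364805572778792731/130156894276470431285217911893722225289762827141120

The odd primes p ≤ 64 are [3, 5, 7, 11, 13, 17, 19, 23, 29, 31, 37, 41, 43, 47, 53, 59, 61]. For each, χ(p) = 1 if p ≡ 1 mod 4, χ(p) = −1 if p ≡ 3 mod 4. Taking (1 − χ(p)/p^3)^(-1) = p^3/(p^3 − χ(p)): (1 − (-1)/3^3)^(-1) · (1 − (1)/5^3)^(-1) · (1 − (-1)/7^3)^(-1) · (1 − (-1)/11^3)^(-1) · (1 − (1)/13^3)^(-1) · (1 − (1)/17^3)^(-1) · (1 − (-1)/19^3)^(-1) · (1 − (-1)/23^3)^(-1) · (1 − (1)/29^3)^(-1) · (1 − (-1)/31^3)^(-1) · (1 − (1)/37^3)^(-1) · (1 − (1)/41^3)^(-1) · (1 − (-1)/43^3)^(-1) · (1 − (-1)/47^3)^(-1) · (1 − (1)/53^3)^(-1) · (1 − (-1)/59^3)^(-1) · (1 − (1)/61^3)^(-1) = 126115667482028600084463789626710364805572778792731/130156894276470431285217911893722225289762827141120.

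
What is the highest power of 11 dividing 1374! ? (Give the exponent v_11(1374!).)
v_11(1374!) = 136

Legendre's formula: v_p(n!) = Σ_{k ≥ 1} ⌊n / p^k⌋. For p = 11, n = 1374, the terms are:
  ⌊1374/11^1⌋ = ⌊1374/11⌋ = 124
  ⌊1374/11^2⌋ = ⌊1374/121⌋ = 11
  ⌊1374/11^3⌋ = ⌊1374/1331⌋ = 1
(the next term ⌊1374/11^4⌋ = 0, terminating the sum). Summing: v_11(1374!) = 124 + 11 + 1 = 136.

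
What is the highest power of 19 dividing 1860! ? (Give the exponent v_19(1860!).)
v_19(1860!) = 102

Legendre's formula: v_p(n!) = Σ_{k ≥ 1} ⌊n / p^k⌋. For p = 19, n = 1860, the terms are:
  ⌊1860/19^1⌋ = ⌊1860/19⌋ = 97
  ⌊1860/19^2⌋ = ⌊1860/361⌋ = 5
(the next term ⌊1860/19^3⌋ = 0, terminating the sum). Summing: v_19(1860!) = 97 + 5 = 102.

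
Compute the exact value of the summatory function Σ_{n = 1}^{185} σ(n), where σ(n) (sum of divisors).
Σ_{n ≤ 185} σ(n) = 28174

Compute σ(n) for each 1 ≤ n ≤ 185: σ(1) = 1, σ(2) = 3, σ(3) = 4, σ(4) = 7, σ(5) = 6, σ(6) = 12, σ(7) = 8, σ(8) = 15, σ(9) = 13, σ(10) = 18, σ(11) = 12, σ(12) = 28, σ(13) = 14, σ(14) = 24, σ(15) = 24, σ(16) = 31, σ(17) = 18, σ(18) = 39, σ(19) = 20, σ(20) = 42, σ(21) = 32, σ(22) = 36, σ(23) = 24, σ(24) = 60, σ(25) = 31, σ(26) = 42, σ(27) = 40, σ(28) = 56, σ(29) = 30, σ(30) = 72, σ(31) = 32, σ(32) = 63, σ(33) = 48, σ(34) = 54, σ(35) = 48, σ(36) = 91, σ(37) = 38, σ(38) = 60, σ(39) = 56, σ(40) = 90, σ(41) = 42, σ(42) = 96, σ(43) = 44, σ(44) = 84, σ(45) = 78, σ(46) = 72, σ(47) = 48, σ(48) = 124, σ(49) = 57, σ(50) = 93, σ(51) = 72, σ(52) = 98, σ(53) = 54, σ(54) = 120, σ(55) = 72, σ(56) = 120, σ(57) = 80, σ(58) = 90, σ(59) = 60, σ(60) = 168, σ(61) = 62, σ(62) = 96, σ(63) = 104, σ(64) = 127, σ(65) = 84, σ(66) = 144, σ(67) = 68, σ(68) = 126, σ(69) = 96, σ(70) = 144, σ(71) = 72, σ(72) = 195, σ(73) = 74, σ(74) = 114, σ(75) = 124, σ(76) = 140, σ(77) = 96, σ(78) = 168, σ(79) = 80, σ(80) = 186, σ(81) = 121, σ(82) = 126, σ(83) = 84, σ(84) = 224, σ(85) = 108, σ(86) = 132, σ(87) = 120, σ(88) = 180, σ(89) = 90, σ(90) = 234, σ(91) = 112, σ(92) = 168, σ(93) = 128, σ(94) = 144, σ(95) = 120, σ(96) = 252, σ(97) = 98, σ(98) = 171, σ(99) = 156, σ(100) = 217, σ(101) = 102, σ(102) = 216, σ(103) = 104, σ(104) = 210, σ(105) = 192, σ(106) = 162, σ(107) = 108, σ(108) = 280, σ(109) = 110, σ(110) = 216, σ(111) = 152, σ(112) = 248, σ(113) = 114, σ(114) = 240, σ(115) = 144, σ(116) = 210, σ(117) = 182, σ(118) = 180, σ(119) = 144, σ(120) = 360, σ(121) = 133, σ(122) = 186, σ(123) = 168, σ(124) = 224, σ(125) = 156, σ(126) = 312, σ(127) = 128, σ(128) = 255, σ(129) = 176, σ(130) = 252, σ(131) = 132, σ(132) = 336, σ(133) = 160, σ(134) = 204, σ(135) = 240, σ(136) = 270, σ(137) = 138, σ(138) = 288, σ(139) = 140, σ(140) = 336, σ(141) = 192, σ(142) = 216, σ(143) = 168, σ(144) = 403, σ(145) = 180, σ(146) = 222, σ(147) = 228, σ(148) = 266, σ(149) = 150, σ(150) = 372, σ(151) = 152, σ(152) = 300, σ(153) = 234, σ(154) = 288, σ(155) = 192, σ(156) = 392, σ(157) = 158, σ(158) = 240, σ(159) = 216, σ(160) = 378, σ(161) = 192, σ(162) = 363, σ(163) = 164, σ(164) = 294, σ(165) = 288, σ(166) = 252, σ(167) = 168, σ(168) = 480, σ(169) = 183, σ(170) = 324, σ(171) = 260, σ(172) = 308, σ(173) = 174, σ(174) = 360, σ(175) = 248, σ(176) = 372, σ(177) = 240, σ(178) = 270, σ(179) = 180, σ(180) = 546, σ(181) = 182, σ(182) = 336, σ(183) = 248, σ(184) = 360, σ(185) = 228. Summing all 185 values: 28174. (Average order: Σ_{n ≤ x} σ(n) ~ (π²/12) x². For x = 185, (π²/12)·185² ≈ 28148.93.)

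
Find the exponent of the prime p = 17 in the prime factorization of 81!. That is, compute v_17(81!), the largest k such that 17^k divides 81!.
v_17(81!) = 4

Legendre's formula: v_p(n!) = Σ_{k ≥ 1} ⌊n / p^k⌋. For p = 17, n = 81, the terms are:
  ⌊81/17^1⌋ = ⌊81/17⌋ = 4
(the next term ⌊81/17^2⌋ = 0, terminating the sum). Summing: v_17(81!) = 4 = 4.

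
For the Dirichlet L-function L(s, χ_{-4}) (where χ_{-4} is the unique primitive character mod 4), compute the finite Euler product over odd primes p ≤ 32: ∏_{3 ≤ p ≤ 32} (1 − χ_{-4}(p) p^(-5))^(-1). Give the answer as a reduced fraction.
∏ = 52015810615424538455317584769582112629834289625/52216435813704314792391924764477903837266444288

The odd primes p ≤ 32 are [3, 5, 7, 11, 13, 17, 19, 23, 29, 31]. For each, χ(p) = 1 if p ≡ 1 mod 4, χ(p) = −1 if p ≡ 3 mod 4. Taking (1 − χ(p)/p^5)^(-1) = p^5/(p^5 − χ(p)): (1 − (-1)/3^5)^(-1) · (1 − (1)/5^5)^(-1) · (1 − (-1)/7^5)^(-1) · (1 − (-1)/11^5)^(-1) · (1 − (1)/13^5)^(-1) · (1 − (1)/17^5)^(-1) · (1 − (-1)/19^5)^(-1) · (1 − (-1)/23^5)^(-1) · (1 − (1)/29^5)^(-1) · (1 − (-1)/31^5)^(-1) = 52015810615424538455317584769582112629834289625/52216435813704314792391924764477903837266444288.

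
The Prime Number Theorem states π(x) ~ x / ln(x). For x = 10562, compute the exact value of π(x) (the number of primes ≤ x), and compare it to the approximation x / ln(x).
π(10562) = 1289;  x/ln(x) ≈ 1139.99;  relative error ≈ 11.56%.

Directly count primes up to 10562: π(10562) = 1289. The PNT approximation gives 10562/ln(10562) ≈ 10562/9.26502 ≈ 1139.99. Relative error (π(x) − x/ln(x)) / π(x) ≈ 11.56%; the approximation is known to undercount slightly (Li(x) is a better estimate).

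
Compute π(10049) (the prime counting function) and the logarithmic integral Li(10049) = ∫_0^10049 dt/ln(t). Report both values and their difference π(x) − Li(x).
π(10049) = 1233;  Li(10049) ≈ 1251.46;  π(x) − Li(x) ≈ -18.46.

Direct count of primes ≤ 10049 gives π(10049) = 1233. Numerical evaluation of the logarithmic integral gives Li(10049) ≈ 1251.46. The difference π(x) − Li(x) ≈ -18.46 is typically negative for small/moderate x (Li(x) overestimates), though Littlewood's theorem shows this sign changes infinitely often.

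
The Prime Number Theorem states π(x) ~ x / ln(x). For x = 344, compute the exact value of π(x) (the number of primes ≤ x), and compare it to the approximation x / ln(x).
π(344) = 68;  x/ln(x) ≈ 58.90;  relative error ≈ 13.39%.

Directly count primes up to 344: π(344) = 68. The PNT approximation gives 344/ln(344) ≈ 344/5.84064 ≈ 58.90. Relative error (π(x) − x/ln(x)) / π(x) ≈ 13.39%; the approximation is known to undercount slightly (Li(x) is a better estimate).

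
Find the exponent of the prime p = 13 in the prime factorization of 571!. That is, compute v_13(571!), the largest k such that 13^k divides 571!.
v_13(571!) = 46

Legendre's formula: v_p(n!) = Σ_{k ≥ 1} ⌊n / p^k⌋. For p = 13, n = 571, the terms are:
  ⌊571/13^1⌋ = ⌊571/13⌋ = 43
  ⌊571/13^2⌋ = ⌊571/169⌋ = 3
(the next term ⌊571/13^3⌋ = 0, terminating the sum). Summing: v_13(571!) = 43 + 3 = 46.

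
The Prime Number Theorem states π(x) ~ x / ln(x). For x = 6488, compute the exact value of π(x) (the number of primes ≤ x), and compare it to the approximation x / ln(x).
π(6488) = 841;  x/ln(x) ≈ 739.14;  relative error ≈ 12.11%.

Directly count primes up to 6488: π(6488) = 841. The PNT approximation gives 6488/ln(6488) ≈ 6488/8.77771 ≈ 739.14. Relative error (π(x) − x/ln(x)) / π(x) ≈ 12.11%; the approximation is known to undercount slightly (Li(x) is a better estimate).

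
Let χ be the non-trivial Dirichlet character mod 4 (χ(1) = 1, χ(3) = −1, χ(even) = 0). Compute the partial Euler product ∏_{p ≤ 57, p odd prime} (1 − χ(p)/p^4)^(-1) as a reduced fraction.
∏ = 257364431333305770108011762895409938991497014556861335561/260241495905762991772533773778373936417391479107040051200

The odd primes p ≤ 57 are [3, 5, 7, 11, 13, 17, 19, 23, 29, 31, 37, 41, 43, 47, 53]. For each, χ(p) = 1 if p ≡ 1 mod 4, χ(p) = −1 if p ≡ 3 mod 4. Taking (1 − χ(p)/p^4)^(-1) = p^4/(p^4 − χ(p)): (1 − (-1)/3^4)^(-1) · (1 − (1)/5^4)^(-1) · (1 − (-1)/7^4)^(-1) · (1 − (-1)/11^4)^(-1) · (1 − (1)/13^4)^(-1) · (1 − (1)/17^4)^(-1) · (1 − (-1)/19^4)^(-1) · (1 − (-1)/23^4)^(-1) · (1 − (1)/29^4)^(-1) · (1 − (-1)/31^4)^(-1) · (1 − (1)/37^4)^(-1) · (1 − (1)/41^4)^(-1) · (1 − (-1)/43^4)^(-1) · (1 − (-1)/47^4)^(-1) · (1 − (1)/53^4)^(-1) = 257364431333305770108011762895409938991497014556861335561/260241495905762991772533773778373936417391479107040051200.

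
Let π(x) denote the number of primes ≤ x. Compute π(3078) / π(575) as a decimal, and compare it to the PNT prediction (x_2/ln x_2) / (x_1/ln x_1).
π(3078)/π(575) = 439/105 ≈ 4.1810;  PNT prediction ≈ 4.2349.

π(575) = 105 and π(3078) = 439, so π(3078)/π(575) ≈ 4.1810. The PNT-predicted ratio is (3078/ln(3078)) / (575/ln(575)) ≈ 4.2349. The two agree to within a few percent, as expected.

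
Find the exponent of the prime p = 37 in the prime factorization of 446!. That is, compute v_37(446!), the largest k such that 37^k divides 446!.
v_37(446!) = 12

Legendre's formula: v_p(n!) = Σ_{k ≥ 1} ⌊n / p^k⌋. For p = 37, n = 446, the terms are:
  ⌊446/37^1⌋ = ⌊446/37⌋ = 12
(the next term ⌊446/37^2⌋ = 0, terminating the sum). Summing: v_37(446!) = 12 = 12.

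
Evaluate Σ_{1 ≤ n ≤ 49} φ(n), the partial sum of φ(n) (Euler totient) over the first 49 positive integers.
Σ_{n ≤ 49} φ(n) = 754

Compute φ(n) for each 1 ≤ n ≤ 49: φ(1) = 1, φ(2) = 1, φ(3) = 2, φ(4) = 2, φ(5) = 4, φ(6) = 2, φ(7) = 6, φ(8) = 4, φ(9) = 6, φ(10) = 4, φ(11) = 10, φ(12) = 4, φ(13) = 12, φ(14) = 6, φ(15) = 8, φ(16) = 8, φ(17) = 16, φ(18) = 6, φ(19) = 18, φ(20) = 8, φ(21) = 12, φ(22) = 10, φ(23) = 22, φ(24) = 8, φ(25) = 20, φ(26) = 12, φ(27) = 18, φ(28) = 12, φ(29) = 28, φ(30) = 8, φ(31) = 30, φ(32) = 16, φ(33) = 20, φ(34) = 16, φ(35) = 24, φ(36) = 12, φ(37) = 36, φ(38) = 18, φ(39) = 24, φ(40) = 16, φ(41) = 40, φ(42) = 12, φ(43) = 42, φ(44) = 20, φ(45) = 24, φ(46) = 22, φ(47) = 46, φ(48) = 16, φ(49) = 42. Summing all 49 values: 754. (Average order: Σ_{n ≤ x} φ(n) ~ (3/π²) x². For x = 49, (3/π²)·49² ≈ 729.82.)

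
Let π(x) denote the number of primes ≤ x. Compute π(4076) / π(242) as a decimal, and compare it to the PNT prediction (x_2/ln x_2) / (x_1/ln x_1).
π(4076)/π(242) = 561/53 ≈ 10.5849;  PNT prediction ≈ 11.1213.

π(242) = 53 and π(4076) = 561, so π(4076)/π(242) ≈ 10.5849. The PNT-predicted ratio is (4076/ln(4076)) / (242/ln(242)) ≈ 11.1213. The two agree to within a few percent, as expected.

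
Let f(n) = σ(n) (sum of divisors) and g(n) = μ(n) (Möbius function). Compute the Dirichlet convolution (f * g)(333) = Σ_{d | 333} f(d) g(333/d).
(σ * μ)(333) = 333

Divisors of 333: [1, 3, 9, 37, 111, 333]. For each d | 333:
  d = 1: σ(1) · μ(333/1) = 1 · 0 = 0
  d = 3: σ(3) · μ(333/3) = 4 · 1 = 4
  d = 9: σ(9) · μ(333/9) = 13 · -1 = -13
  d = 37: σ(37) · μ(333/37) = 38 · 0 = 0
  d = 111: σ(111) · μ(333/111) = 152 · -1 = -152
  d = 333: σ(333) · μ(333/333) = 494 · 1 = 494
Summing: (σ * μ)(333) = 0 + 4 + -13 + 0 + -152 + 494 = 333.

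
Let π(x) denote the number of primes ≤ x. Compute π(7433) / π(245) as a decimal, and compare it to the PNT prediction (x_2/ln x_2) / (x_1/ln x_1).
π(7433)/π(245) = 942/53 ≈ 17.7736;  PNT prediction ≈ 18.7242.

π(245) = 53 and π(7433) = 942, so π(7433)/π(245) ≈ 17.7736. The PNT-predicted ratio is (7433/ln(7433)) / (245/ln(245)) ≈ 18.7242. The two agree to within a few percent, as expected.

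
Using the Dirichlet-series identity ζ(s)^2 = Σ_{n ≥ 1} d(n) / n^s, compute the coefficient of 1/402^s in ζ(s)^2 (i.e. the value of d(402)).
d(402) = 8

ζ(s)^2 = (Σ 1/m^s)(Σ 1/k^s). The coefficient of 1/n^s in the product is the number of ordered pairs (m, k) with mk = n, which equals d(n). For n = 402, divisors are [1, 2, 3, 6, 67, 134, 201, 402], so d(402) = 8.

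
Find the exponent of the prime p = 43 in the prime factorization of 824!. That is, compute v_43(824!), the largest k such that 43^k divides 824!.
v_43(824!) = 19

Legendre's formula: v_p(n!) = Σ_{k ≥ 1} ⌊n / p^k⌋. For p = 43, n = 824, the terms are:
  ⌊824/43^1⌋ = ⌊824/43⌋ = 19
(the next term ⌊824/43^2⌋ = 0, terminating the sum). Summing: v_43(824!) = 19 = 19.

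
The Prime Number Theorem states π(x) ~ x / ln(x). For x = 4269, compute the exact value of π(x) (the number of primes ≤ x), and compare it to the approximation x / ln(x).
π(4269) = 585;  x/ln(x) ≈ 510.70;  relative error ≈ 12.70%.

Directly count primes up to 4269: π(4269) = 585. The PNT approximation gives 4269/ln(4269) ≈ 4269/8.35913 ≈ 510.70. Relative error (π(x) − x/ln(x)) / π(x) ≈ 12.70%; the approximation is known to undercount slightly (Li(x) is a better estimate).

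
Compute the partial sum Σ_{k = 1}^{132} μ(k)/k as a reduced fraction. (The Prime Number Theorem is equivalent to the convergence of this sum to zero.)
Σ μ(k)/k = -4282394934202784040475989054340166706696769726931/525896479052627740771371797072411912900610967452630

Values of μ(k) for 1 ≤ k ≤ 132: μ(1) = 1, μ(2) = -1, μ(3) = -1, μ(5) = -1, μ(6) = 1, μ(7) = -1, μ(10) = 1, μ(11) = -1, μ(13) = -1, μ(14) = 1, μ(15) = 1, μ(17) = -1, μ(19) = -1, μ(21) = 1, μ(22) = 1, μ(23) = -1, μ(26) = 1, μ(29) = -1, μ(30) = -1, μ(31) = -1, μ(33) = 1, μ(34) = 1, μ(35) = 1, μ(37) = -1, μ(38) = 1, μ(39) = 1, μ(41) = -1, μ(42) = -1, μ(43) = -1, μ(46) = 1, μ(47) = -1, μ(51) = 1, μ(53) = -1, μ(55) = 1, μ(57) = 1, μ(58) = 1, μ(59) = -1, μ(61) = -1, μ(62) = 1, μ(65) = 1, μ(66) = -1, μ(67) = -1, μ(69) = 1, μ(70) = -1, μ(71) = -1, μ(73) = -1, μ(74) = 1, μ(77) = 1, μ(78) = -1, μ(79) = -1, μ(82) = 1, μ(83) = -1, μ(85) = 1, μ(86) = 1, μ(87) = 1, μ(89) = -1, μ(91) = 1, μ(93) = 1, μ(94) = 1, μ(95) = 1, μ(97) = -1, μ(101) = -1, μ(102) = -1, μ(103) = -1, μ(105) = -1, μ(106) = 1, μ(107) = -1, μ(109) = -1, μ(110) = -1, μ(111) = 1, μ(113) = -1, μ(114) = -1, μ(115) = 1, μ(118) = 1, μ(119) = 1, μ(122) = 1, μ(123) = 1, μ(127) = -1, μ(129) = 1, μ(130) = -1, μ(131) = -1, with μ = 0 on non-squarefree integers. Summing μ(k)/k for k where μ(k) ≠ 0 gives -4282394934202784040475989054340166706696769726931/525896479052627740771371797072411912900610967452630 ≈ -0.0081. (PNT ⟺ this sum → 0 as n → ∞.)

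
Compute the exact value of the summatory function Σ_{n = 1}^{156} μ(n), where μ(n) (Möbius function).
Σ_{n ≤ 156} μ(n) = -1

Compute μ(n) for each 1 ≤ n ≤ 156: μ(1) = 1, μ(2) = -1, μ(3) = -1, μ(4) = 0, μ(5) = -1, μ(6) = 1, μ(7) = -1, μ(8) = 0, μ(9) = 0, μ(10) = 1, μ(11) = -1, μ(12) = 0, μ(13) = -1, μ(14) = 1, μ(15) = 1, μ(16) = 0, μ(17) = -1, μ(18) = 0, μ(19) = -1, μ(20) = 0, μ(21) = 1, μ(22) = 1, μ(23) = -1, μ(24) = 0, μ(25) = 0, μ(26) = 1, μ(27) = 0, μ(28) = 0, μ(29) = -1, μ(30) = -1, μ(31) = -1, μ(32) = 0, μ(33) = 1, μ(34) = 1, μ(35) = 1, μ(36) = 0, μ(37) = -1, μ(38) = 1, μ(39) = 1, μ(40) = 0, μ(41) = -1, μ(42) = -1, μ(43) = -1, μ(44) = 0, μ(45) = 0, μ(46) = 1, μ(47) = -1, μ(48) = 0, μ(49) = 0, μ(50) = 0, μ(51) = 1, μ(52) = 0, μ(53) = -1, μ(54) = 0, μ(55) = 1, μ(56) = 0, μ(57) = 1, μ(58) = 1, μ(59) = -1, μ(60) = 0, μ(61) = -1, μ(62) = 1, μ(63) = 0, μ(64) = 0, μ(65) = 1, μ(66) = -1, μ(67) = -1, μ(68) = 0, μ(69) = 1, μ(70) = -1, μ(71) = -1, μ(72) = 0, μ(73) = -1, μ(74) = 1, μ(75) = 0, μ(76) = 0, μ(77) = 1, μ(78) = -1, μ(79) = -1, μ(80) = 0, μ(81) = 0, μ(82) = 1, μ(83) = -1, μ(84) = 0, μ(85) = 1, μ(86) = 1, μ(87) = 1, μ(88) = 0, μ(89) = -1, μ(90) = 0, μ(91) = 1, μ(92) = 0, μ(93) = 1, μ(94) = 1, μ(95) = 1, μ(96) = 0, μ(97) = -1, μ(98) = 0, μ(99) = 0, μ(100) = 0, μ(101) = -1, μ(102) = -1, μ(103) = -1, μ(104) = 0, μ(105) = -1, μ(106) = 1, μ(107) = -1, μ(108) = 0, μ(109) = -1, μ(110) = -1, μ(111) = 1, μ(112) = 0, μ(113) = -1, μ(114) = -1, μ(115) = 1, μ(116) = 0, μ(117) = 0, μ(118) = 1, μ(119) = 1, μ(120) = 0, μ(121) = 0, μ(122) = 1, μ(123) = 1, μ(124) = 0, μ(125) = 0, μ(126) = 0, μ(127) = -1, μ(128) = 0, μ(129) = 1, μ(130) = -1, μ(131) = -1, μ(132) = 0, μ(133) = 1, μ(134) = 1, μ(135) = 0, μ(136) = 0, μ(137) = -1, μ(138) = -1, μ(139) = -1, μ(140) = 0, μ(141) = 1, μ(142) = 1, μ(143) = 1, μ(144) = 0, μ(145) = 1, μ(146) = 1, μ(147) = 0, μ(148) = 0, μ(149) = -1, μ(150) = 0, μ(151) = -1, μ(152) = 0, μ(153) = 0, μ(154) = -1, μ(155) = 1, μ(156) = 0. Summing all 156 values: -1. (Mertens function M(x) = Σ_{n ≤ x} μ(n); on average M(x) should be small (PNT ⟺ M(x) = o(x)).)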